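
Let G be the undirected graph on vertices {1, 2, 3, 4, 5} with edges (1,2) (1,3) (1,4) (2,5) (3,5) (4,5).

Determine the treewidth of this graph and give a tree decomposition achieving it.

Every bag has size at most 3, so the width is 3 − 1 = 2 and tw(G) ≤ 2. The edges 2–1–3–5–2 form a cycle, so G is not a tree and its treewidth is at least 2. Combining the bounds, tw(G) = 2.

Treewidth 2.
Bags: B1 = {1, 2, 5}  B2 = {1, 3, 5}  B3 = {1, 4, 5}
Tree: B1–B2, B2–B3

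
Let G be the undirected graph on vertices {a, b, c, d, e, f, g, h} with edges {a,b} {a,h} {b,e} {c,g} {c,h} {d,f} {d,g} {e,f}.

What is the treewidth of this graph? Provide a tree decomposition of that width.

Each bag holds 3 vertices, so the decomposition has width 2, which upper-bounds the treewidth. The edges h–c–g–d–f–e–b–a–h form a cycle, so G is not a tree and its treewidth is at least 2. The upper and lower bounds meet at 2, so that is the treewidth.

Treewidth 2.
One optimal decomposition is:
Bags: B1 = {c, g, h}  B2 = {d, g, h}  B3 = {d, f, h}  B4 = {e, f, h}  B5 = {b, e, h}  B6 = {a, b, h}
Tree: B1–B2, B2–B3, B3–B4, B4–B5, B5–B6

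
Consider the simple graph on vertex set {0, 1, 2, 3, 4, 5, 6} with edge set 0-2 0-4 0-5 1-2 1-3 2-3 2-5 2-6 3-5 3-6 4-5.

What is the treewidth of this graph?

2

A width-2 tree decomposition is:
Bags: B1 = {2, 3, 5}  B2 = {0, 2, 5}  B3 = {0, 4, 5}  B4 = {2, 3, 6}  B5 = {1, 2, 3}
Tree: B1–B2, B2–B3, B1–B4, B1–B5
Every bag has size at most 3, so the width is 3 − 1 = 2 and tw(G) ≤ 2. Conversely, {0, 2, 5} is a clique of size 3, and the vertices of any clique must share a bag in every tree decomposition; so some bag has ≥ 3 vertices and tw(G) ≥ 2. The upper and lower bounds meet at 2, so that is the treewidth.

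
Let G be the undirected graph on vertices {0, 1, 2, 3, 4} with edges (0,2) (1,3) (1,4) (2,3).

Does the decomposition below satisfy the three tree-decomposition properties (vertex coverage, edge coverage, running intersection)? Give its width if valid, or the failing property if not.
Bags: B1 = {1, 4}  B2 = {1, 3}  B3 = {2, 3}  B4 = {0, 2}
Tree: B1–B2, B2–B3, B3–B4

Yes; width 1.

Vertex coverage: the bags together contain {0, 1, 2, 3, 4}, the full vertex set. Edge coverage: each edge of G has both endpoints in at least one bag. Running intersection: for every vertex, the bags containing it form a connected subtree. All three properties hold, so this is a valid tree decomposition of width max|bag| − 1 = 1, and hence tw(G) ≤ 1.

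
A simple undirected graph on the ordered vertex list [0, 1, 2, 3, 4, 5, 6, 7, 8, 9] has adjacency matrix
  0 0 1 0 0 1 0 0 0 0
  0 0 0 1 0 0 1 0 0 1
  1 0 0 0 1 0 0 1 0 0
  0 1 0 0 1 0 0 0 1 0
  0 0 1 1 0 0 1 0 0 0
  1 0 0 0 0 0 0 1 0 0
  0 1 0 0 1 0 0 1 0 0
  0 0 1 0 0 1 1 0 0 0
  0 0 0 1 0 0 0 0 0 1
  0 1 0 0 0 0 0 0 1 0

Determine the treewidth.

A width-2 tree decomposition is:
Bags: B1 = {0, 2, 5}  B2 = {2, 5, 7}  B3 = {2, 4, 7}  B4 = {4, 6, 7}  B5 = {3, 4, 6}  B6 = {1, 3, 6}  B7 = {1, 3, 8}  B8 = {1, 8, 9}
Tree: B1–B2, B2–B3, B3–B4, B4–B5, B5–B6, B6–B7, B7–B8
The largest bag has 3 vertices, giving width 2; this decomposition certifies tw(G) ≤ 2. Since 0–5–7–2–0 is a cycle in G, G is not acyclic. Forests are exactly the graphs of treewidth ≤ 1, so tw(G) ≥ 2. The upper and lower bounds meet at 2, so that is the treewidth.

2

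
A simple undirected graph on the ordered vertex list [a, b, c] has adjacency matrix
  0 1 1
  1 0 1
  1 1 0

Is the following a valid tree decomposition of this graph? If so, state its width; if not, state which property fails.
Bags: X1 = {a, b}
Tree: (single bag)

No — vertex c appears in no bag.

A tree decomposition must satisfy three properties: every vertex lies in some bag; for every edge, both endpoints lie together in some bag; and for every vertex, the bags containing it form a connected subtree. Here vertex c appears in no bag, so the decomposition is invalid.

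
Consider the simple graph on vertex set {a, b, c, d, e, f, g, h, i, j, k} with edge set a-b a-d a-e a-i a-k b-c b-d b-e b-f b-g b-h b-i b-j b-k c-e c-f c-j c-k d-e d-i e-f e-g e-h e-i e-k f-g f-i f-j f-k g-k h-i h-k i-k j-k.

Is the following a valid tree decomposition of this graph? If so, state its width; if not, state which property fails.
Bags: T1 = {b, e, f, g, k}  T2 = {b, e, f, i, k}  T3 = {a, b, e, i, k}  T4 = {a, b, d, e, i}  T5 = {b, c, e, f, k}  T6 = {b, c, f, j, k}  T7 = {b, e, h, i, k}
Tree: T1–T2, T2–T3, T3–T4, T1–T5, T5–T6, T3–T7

Every vertex of G appears in some bag (union = {a, b, c, d, e, f, g, h, i, j, k}); every edge is covered by a bag; and for each vertex v the set of bags containing v is connected in the bag tree. The decomposition is therefore valid. The largest bag has 5 vertices, so the width is 4.

Yes; width 4.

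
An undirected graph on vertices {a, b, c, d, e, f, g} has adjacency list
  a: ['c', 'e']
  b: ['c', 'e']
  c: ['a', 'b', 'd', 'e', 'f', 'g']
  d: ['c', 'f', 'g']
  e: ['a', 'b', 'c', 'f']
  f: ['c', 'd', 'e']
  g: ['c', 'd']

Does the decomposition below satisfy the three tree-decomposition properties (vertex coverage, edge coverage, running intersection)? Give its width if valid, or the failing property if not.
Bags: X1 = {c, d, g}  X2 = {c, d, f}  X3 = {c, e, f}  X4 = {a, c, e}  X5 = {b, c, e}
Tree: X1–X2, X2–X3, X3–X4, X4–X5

Yes; width 2.

Checking the three conditions: (i) the bags cover all of {a, b, c, d, e, f, g}; (ii) for each edge, some bag contains both endpoints; (iii) the bags containing any fixed vertex form a subtree. All hold, so the decomposition is valid with width 3 − 1 = 2.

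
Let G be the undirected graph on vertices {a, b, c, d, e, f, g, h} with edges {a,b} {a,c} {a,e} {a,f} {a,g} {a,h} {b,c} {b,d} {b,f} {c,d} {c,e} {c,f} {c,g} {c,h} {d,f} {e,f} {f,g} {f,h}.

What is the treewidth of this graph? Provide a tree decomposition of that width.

Treewidth 3.
Bags: B1 = {b, c, d, f}  B2 = {a, b, c, f}  B3 = {a, c, e, f}  B4 = {a, c, f, g}  B5 = {a, c, f, h}
Tree: B1–B2, B2–B3, B2–B4, B4–B5

Each bag holds 4 vertices, so the decomposition has width 3, which upper-bounds the treewidth. Conversely, {b, c, d, f} is a clique of size 4, and the vertices of any clique must share a bag in every tree decomposition; so some bag has ≥ 4 vertices and tw(G) ≥ 3. Therefore the treewidth is 3.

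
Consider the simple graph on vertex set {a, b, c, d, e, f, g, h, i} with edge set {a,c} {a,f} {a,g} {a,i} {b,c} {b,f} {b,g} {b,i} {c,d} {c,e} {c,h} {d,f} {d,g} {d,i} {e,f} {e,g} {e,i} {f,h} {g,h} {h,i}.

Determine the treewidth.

4

A width-4 tree decomposition is:
Bags: B1 = {a, c, f, g, i}  B2 = {c, d, f, g, i}  B3 = {b, c, f, g, i}  B4 = {c, f, g, h, i}  B5 = {c, e, f, g, i}
Tree: B1–B2, B2–B3, B3–B4, B4–B5
The largest bag has 5 vertices, giving width 4; this decomposition certifies tw(G) ≤ 4. For the lower bound: the 5 vertex sets {a,c}, {d,g}, {b,f}, {i}, {h} are disjoint, each induces a connected subgraph, and every pair is joined by at least one edge of G. Contracting each set to a single vertex therefore yields K_{5} as a minor, and since treewidth is minor-monotone, tw(G) ≥ tw(K_{5}) = 4. Combining the bounds, tw(G) = 4.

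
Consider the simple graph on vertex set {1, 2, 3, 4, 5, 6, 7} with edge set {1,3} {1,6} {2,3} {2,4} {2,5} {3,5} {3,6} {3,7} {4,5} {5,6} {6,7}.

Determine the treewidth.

2

A width-2 tree decomposition is:
Bags: B1 = {3, 6, 7}  B2 = {3, 5, 6}  B3 = {2, 3, 5}  B4 = {1, 3, 6}  B5 = {2, 4, 5}
Tree: B1–B2, B2–B3, B2–B4, B3–B5
Each bag holds 3 vertices, so the decomposition has width 2, which upper-bounds the treewidth. For the lower bound, the 3 vertices {2, 3, 5} are pairwise adjacent, and any tree decomposition puts a clique entirely inside one bag — forcing width ≥ 2. Combining the bounds, tw(G) = 2.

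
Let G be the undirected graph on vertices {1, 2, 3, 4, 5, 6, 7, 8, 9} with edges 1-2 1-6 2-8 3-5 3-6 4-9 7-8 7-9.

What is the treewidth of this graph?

A width-1 tree decomposition is:
Bags: B1 = {4, 9}  B2 = {7, 9}  B3 = {7, 8}  B4 = {2, 8}  B5 = {1, 2}  B6 = {1, 6}  B7 = {3, 6}  B8 = {3, 5}
Tree: B1–B2, B2–B3, B3–B4, B4–B5, B5–B6, B6–B7, B7–B8
The largest bag has 2 vertices, giving width 1; this decomposition certifies tw(G) ≤ 1. Any graph with an edge has treewidth ≥ 1, and G has the edge 4–9. The upper and lower bounds meet at 1, so that is the treewidth.

1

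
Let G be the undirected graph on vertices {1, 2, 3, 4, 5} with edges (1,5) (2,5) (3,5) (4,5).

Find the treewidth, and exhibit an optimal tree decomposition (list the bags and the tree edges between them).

Treewidth 1.
One such decomposition:
Bags: B1 = {2, 5}  B2 = {3, 5}  B3 = {4, 5}  B4 = {1, 5}
Tree: B1–B2, B1–B3, B1–B4

The largest bag has 2 vertices, giving width 1; this decomposition certifies tw(G) ≤ 1. Since G has at least one edge (e.g. 5–2), it is not an edgeless graph, so tw(G) ≥ 1. Hence tw(G) = 1 exactly.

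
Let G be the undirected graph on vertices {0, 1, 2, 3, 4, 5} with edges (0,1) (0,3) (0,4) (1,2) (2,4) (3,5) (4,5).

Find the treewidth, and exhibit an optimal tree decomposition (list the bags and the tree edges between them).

Treewidth 2.
Bags: B1 = {0, 3, 5}  B2 = {0, 4, 5}  B3 = {0, 1, 4}  B4 = {1, 2, 4}
Tree: B1–B2, B2–B3, B3–B4

Every bag has size at most 3, so the width is 3 − 1 = 2 and tw(G) ≤ 2. For the lower bound, G contains the cycle 3–5–4–0–3, so G is not a forest; only forests have treewidth ≤ 1, hence tw(G) ≥ 2. Therefore the treewidth is 2.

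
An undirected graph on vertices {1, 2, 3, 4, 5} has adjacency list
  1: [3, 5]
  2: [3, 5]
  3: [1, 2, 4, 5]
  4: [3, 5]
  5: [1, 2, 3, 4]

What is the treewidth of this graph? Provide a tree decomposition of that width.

Treewidth 2.
Bags: B1 = {1, 3, 5}  B2 = {3, 4, 5}  B3 = {2, 3, 5}
Tree: B1–B2, B1–B3

The largest bag has 3 vertices, giving width 2; this decomposition certifies tw(G) ≤ 2. Conversely, {1, 3, 5} is a clique of size 3, and the vertices of any clique must share a bag in every tree decomposition; so some bag has ≥ 3 vertices and tw(G) ≥ 2. Hence tw(G) = 2 exactly.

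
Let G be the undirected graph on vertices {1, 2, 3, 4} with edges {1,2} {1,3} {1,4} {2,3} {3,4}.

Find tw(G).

A width-2 tree decomposition is:
Bags: B1 = {1, 2, 3}  B2 = {1, 3, 4}
Tree: B1–B2
Each bag holds 3 vertices, so the decomposition has width 2, which upper-bounds the treewidth. On the other hand G contains the 3-clique {1, 2, 3}. A clique must lie in a single bag of any decomposition, so no decomposition can have width below 2. The upper and lower bounds meet at 2, so that is the treewidth.

2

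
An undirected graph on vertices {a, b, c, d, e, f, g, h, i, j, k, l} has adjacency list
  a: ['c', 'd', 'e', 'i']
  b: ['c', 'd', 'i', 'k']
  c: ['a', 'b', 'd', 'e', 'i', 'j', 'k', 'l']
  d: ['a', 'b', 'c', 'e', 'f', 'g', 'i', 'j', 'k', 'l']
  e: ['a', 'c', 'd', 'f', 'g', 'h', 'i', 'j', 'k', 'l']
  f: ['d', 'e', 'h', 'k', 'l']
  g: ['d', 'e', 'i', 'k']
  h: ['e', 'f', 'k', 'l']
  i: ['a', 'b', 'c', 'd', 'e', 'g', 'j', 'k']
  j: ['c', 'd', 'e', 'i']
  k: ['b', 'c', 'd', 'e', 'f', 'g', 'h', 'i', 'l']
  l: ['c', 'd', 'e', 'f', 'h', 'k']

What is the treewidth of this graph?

4

A width-4 tree decomposition is:
Bags: B1 = {b, c, d, i, k}  B2 = {c, d, e, i, k}  B3 = {c, d, e, i, j}  B4 = {c, d, e, k, l}  B5 = {d, e, f, k, l}  B6 = {a, c, d, e, i}  B7 = {d, e, g, i, k}  B8 = {e, f, h, k, l}
Tree: B1–B2, B2–B3, B2–B4, B4–B5, B3–B6, B2–B7, B5–B8
The largest bag has 5 vertices, giving width 4; this decomposition certifies tw(G) ≤ 4. Conversely, {c, d, e, i, j} is a clique of size 5, and the vertices of any clique must share a bag in every tree decomposition; so some bag has ≥ 5 vertices and tw(G) ≥ 4. Therefore the treewidth is 4.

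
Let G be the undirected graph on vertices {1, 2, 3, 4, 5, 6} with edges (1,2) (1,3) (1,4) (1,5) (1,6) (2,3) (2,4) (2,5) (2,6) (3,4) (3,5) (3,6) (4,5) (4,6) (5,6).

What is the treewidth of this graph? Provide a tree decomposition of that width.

With just one bag of size 6, the width is 6 − 1 = 5, so tw(G) ≤ 5. On the other hand G contains the 6-clique {1, 2, 3, 4, 5, 6}. A clique must lie in a single bag of any decomposition, so no decomposition can have width below 5. Combining the bounds, tw(G) = 5.

Treewidth 5.
One optimal decomposition is:
Bags: B1 = {1, 2, 3, 4, 5, 6}
Tree: (single bag)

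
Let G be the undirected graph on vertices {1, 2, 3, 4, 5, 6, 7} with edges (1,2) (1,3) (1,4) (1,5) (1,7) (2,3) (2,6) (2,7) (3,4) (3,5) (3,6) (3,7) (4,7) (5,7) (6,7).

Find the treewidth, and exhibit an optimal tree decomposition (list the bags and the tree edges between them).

Each bag holds 4 vertices, so the decomposition has width 3, which upper-bounds the treewidth. For the lower bound, the 4 vertices {1, 2, 3, 7} are pairwise adjacent, and any tree decomposition puts a clique entirely inside one bag — forcing width ≥ 3. Therefore the treewidth is 3.

Treewidth 3.
One such decomposition:
Bags: B1 = {1, 2, 3, 7}  B2 = {1, 3, 5, 7}  B3 = {1, 3, 4, 7}  B4 = {2, 3, 6, 7}
Tree: B1–B2, B1–B3, B1–B4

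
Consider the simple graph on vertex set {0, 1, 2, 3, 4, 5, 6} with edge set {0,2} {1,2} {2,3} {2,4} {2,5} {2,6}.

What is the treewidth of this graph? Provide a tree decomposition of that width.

The largest bag has 2 vertices, giving width 1; this decomposition certifies tw(G) ≤ 1. Since G has at least one edge (e.g. 2–5), it is not an edgeless graph, so tw(G) ≥ 1. Hence tw(G) = 1 exactly.

Treewidth 1.
One optimal decomposition is:
Bags: B1 = {2, 5}  B2 = {2, 4}  B3 = {0, 2}  B4 = {2, 3}  B5 = {2, 6}  B6 = {1, 2}
Tree: B1–B2, B1–B3, B1–B4, B1–B5, B4–B6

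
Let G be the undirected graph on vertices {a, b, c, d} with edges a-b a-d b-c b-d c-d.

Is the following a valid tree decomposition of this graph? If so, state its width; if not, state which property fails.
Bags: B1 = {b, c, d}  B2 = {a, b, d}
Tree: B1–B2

Yes; width 2.

Every vertex of G appears in some bag (union = {a, b, c, d}); every edge is covered by a bag; and for each vertex v the set of bags containing v is connected in the bag tree. The decomposition is therefore valid. The largest bag has 3 vertices, so the width is 2.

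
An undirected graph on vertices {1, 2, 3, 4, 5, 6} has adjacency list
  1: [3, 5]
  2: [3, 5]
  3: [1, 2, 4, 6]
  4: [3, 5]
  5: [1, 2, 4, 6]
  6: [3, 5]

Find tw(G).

2

A width-2 tree decomposition is:
Bags: B1 = {2, 3, 5}  B2 = {3, 4, 5}  B3 = {3, 5, 6}  B4 = {1, 3, 5}
Tree: B1–B2, B2–B3, B3–B4
The largest bag has 3 vertices, giving width 2; this decomposition certifies tw(G) ≤ 2. For the lower bound, G contains the cycle 2–3–4–5–2, so G is not a forest; only forests have treewidth ≤ 1, hence tw(G) ≥ 2. Hence tw(G) = 2 exactly.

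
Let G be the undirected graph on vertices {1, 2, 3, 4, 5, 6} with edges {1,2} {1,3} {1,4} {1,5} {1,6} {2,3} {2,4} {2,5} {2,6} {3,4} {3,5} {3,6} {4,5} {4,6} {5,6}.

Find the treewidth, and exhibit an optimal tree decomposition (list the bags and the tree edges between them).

A single bag containing all 6 vertices is trivially a valid decomposition of width 5. For the lower bound, the 6 vertices {1, 2, 3, 4, 5, 6} are pairwise adjacent, and any tree decomposition puts a clique entirely inside one bag — forcing width ≥ 5. Combining the bounds, tw(G) = 5.

Treewidth 5.
Bags: B1 = {1, 2, 3, 4, 5, 6}
Tree: (single bag)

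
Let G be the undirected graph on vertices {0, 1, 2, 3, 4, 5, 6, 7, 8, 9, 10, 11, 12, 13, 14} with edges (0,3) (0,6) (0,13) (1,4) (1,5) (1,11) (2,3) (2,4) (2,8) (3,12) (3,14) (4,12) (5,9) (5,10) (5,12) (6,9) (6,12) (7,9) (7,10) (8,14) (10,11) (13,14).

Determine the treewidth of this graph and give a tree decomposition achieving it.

Treewidth 3.
One optimal decomposition is:
Bags: B1 = {1, 7, 10, 11}  B2 = {1, 5, 7, 10}  B3 = {1, 5, 7, 9}  B4 = {1, 4, 5, 9}  B5 = {4, 5, 9, 12}  B6 = {4, 6, 9, 12}  B7 = {2, 4, 6, 12}  B8 = {2, 3, 6, 12}  B9 = {0, 2, 3, 6}  B10 = {0, 2, 3, 8}  B11 = {0, 3, 8, 14}  B12 = {0, 8, 13, 14}
Tree: B1–B2, B2–B3, B3–B4, B4–B5, B5–B6, B6–B7, B7–B8, B8–B9, B9–B10, B10–B11, B11–B12

Every bag has size at most 4, so the width is 4 − 1 = 3 and tw(G) ≤ 3. For the lower bound: the 4 vertex sets {7,10,11}, {1}, {5}, {4,6,9,12} are disjoint, each induces a connected subgraph, and every pair is joined by at least one edge of G. Contracting each set to a single vertex therefore yields K_{4} as a minor, and since treewidth is minor-monotone, tw(G) ≥ tw(K_{4}) = 3. Combining the bounds, tw(G) = 3.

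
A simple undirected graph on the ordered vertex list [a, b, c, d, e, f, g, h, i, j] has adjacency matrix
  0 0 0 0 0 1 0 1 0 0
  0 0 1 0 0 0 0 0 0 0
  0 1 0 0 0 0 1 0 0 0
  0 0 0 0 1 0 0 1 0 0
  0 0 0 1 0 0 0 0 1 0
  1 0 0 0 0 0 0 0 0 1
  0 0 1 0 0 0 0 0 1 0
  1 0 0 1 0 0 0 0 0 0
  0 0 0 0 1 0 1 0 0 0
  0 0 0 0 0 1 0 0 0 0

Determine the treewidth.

1

A width-1 tree decomposition is:
Bags: B1 = {b, c}  B2 = {c, g}  B3 = {g, i}  B4 = {e, i}  B5 = {d, e}  B6 = {d, h}  B7 = {a, h}  B8 = {a, f}  B9 = {f, j}
Tree: B1–B2, B2–B3, B3–B4, B4–B5, B5–B6, B6–B7, B7–B8, B8–B9
Each bag holds 2 vertices, so the decomposition has width 1, which upper-bounds the treewidth. Any graph with an edge has treewidth ≥ 1, and G has the edge b–c. Hence tw(G) = 1 exactly.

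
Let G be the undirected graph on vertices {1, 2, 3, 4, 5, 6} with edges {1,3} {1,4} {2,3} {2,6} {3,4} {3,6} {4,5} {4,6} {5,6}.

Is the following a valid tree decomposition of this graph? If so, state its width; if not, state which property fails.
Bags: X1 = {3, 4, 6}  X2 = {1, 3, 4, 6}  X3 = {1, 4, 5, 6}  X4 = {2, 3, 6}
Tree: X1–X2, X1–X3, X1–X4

No — bags containing vertex 1 are not connected in the tree.

A tree decomposition must satisfy three properties: every vertex lies in some bag; for every edge, both endpoints lie together in some bag; and for every vertex, the bags containing it form a connected subtree. Here bags containing vertex 1 are not connected in the tree, so the decomposition is invalid.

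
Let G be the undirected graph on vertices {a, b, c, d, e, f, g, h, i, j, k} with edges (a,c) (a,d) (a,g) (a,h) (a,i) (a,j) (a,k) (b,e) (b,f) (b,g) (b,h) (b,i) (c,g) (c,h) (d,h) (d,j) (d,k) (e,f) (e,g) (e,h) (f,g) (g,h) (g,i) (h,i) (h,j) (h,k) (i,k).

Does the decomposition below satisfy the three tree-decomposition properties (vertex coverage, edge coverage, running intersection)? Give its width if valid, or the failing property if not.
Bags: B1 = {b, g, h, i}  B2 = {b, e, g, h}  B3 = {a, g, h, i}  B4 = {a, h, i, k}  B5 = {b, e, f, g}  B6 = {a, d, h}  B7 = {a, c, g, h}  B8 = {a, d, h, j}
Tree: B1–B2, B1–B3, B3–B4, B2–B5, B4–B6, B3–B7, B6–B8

A tree decomposition must satisfy three properties: every vertex lies in some bag; for every edge, both endpoints lie together in some bag; and for every vertex, the bags containing it form a connected subtree. Here edge (k,d) lies in no bag, so the decomposition is invalid.

No — edge (k,d) lies in no bag.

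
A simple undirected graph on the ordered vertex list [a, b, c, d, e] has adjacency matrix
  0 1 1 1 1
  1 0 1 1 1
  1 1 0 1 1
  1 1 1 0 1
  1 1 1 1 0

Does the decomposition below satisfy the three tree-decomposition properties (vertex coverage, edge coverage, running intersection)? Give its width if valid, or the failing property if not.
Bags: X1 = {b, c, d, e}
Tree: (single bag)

No — vertex a appears in no bag.

A tree decomposition must satisfy three properties: every vertex lies in some bag; for every edge, both endpoints lie together in some bag; and for every vertex, the bags containing it form a connected subtree. Here vertex a appears in no bag, so the decomposition is invalid.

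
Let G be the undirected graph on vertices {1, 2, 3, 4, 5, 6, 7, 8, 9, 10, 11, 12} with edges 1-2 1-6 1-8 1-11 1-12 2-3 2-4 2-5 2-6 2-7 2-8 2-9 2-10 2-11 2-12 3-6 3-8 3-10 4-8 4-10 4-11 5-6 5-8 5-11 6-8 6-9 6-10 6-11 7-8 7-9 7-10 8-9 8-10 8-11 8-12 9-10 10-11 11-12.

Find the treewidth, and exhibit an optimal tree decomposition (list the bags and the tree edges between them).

Every bag has size at most 5, so the width is 5 − 1 = 4 and tw(G) ≤ 4. Conversely, {2, 4, 8, 10, 11} is a clique of size 5, and the vertices of any clique must share a bag in every tree decomposition; so some bag has ≥ 5 vertices and tw(G) ≥ 4. Combining the bounds, tw(G) = 4.

Treewidth 4.
Bags: B1 = {2, 6, 8, 9, 10}  B2 = {2, 6, 8, 10, 11}  B3 = {2, 7, 8, 9, 10}  B4 = {2, 4, 8, 10, 11}  B5 = {1, 2, 6, 8, 11}  B6 = {2, 3, 6, 8, 10}  B7 = {2, 5, 6, 8, 11}  B8 = {1, 2, 8, 11, 12}
Tree: B1–B2, B1–B3, B2–B4, B2–B5, B2–B6, B5–B7, B5–B8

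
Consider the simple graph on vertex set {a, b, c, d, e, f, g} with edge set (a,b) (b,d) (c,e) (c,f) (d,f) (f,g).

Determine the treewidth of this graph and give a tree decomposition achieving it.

Treewidth 1.
One optimal decomposition is:
Bags: B1 = {c, f}  B2 = {d, f}  B3 = {b, d}  B4 = {a, b}  B5 = {f, g}  B6 = {c, e}
Tree: B1–B2, B2–B3, B3–B4, B1–B5, B1–B6

The largest bag has 2 vertices, giving width 1; this decomposition certifies tw(G) ≤ 1. Since G has at least one edge (e.g. f–c), it is not an edgeless graph, so tw(G) ≥ 1. Therefore the treewidth is 1.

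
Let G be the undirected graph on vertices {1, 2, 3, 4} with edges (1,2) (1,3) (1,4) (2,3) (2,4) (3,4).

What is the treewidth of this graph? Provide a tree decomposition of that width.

With just one bag of size 4, the width is 4 − 1 = 3, so tw(G) ≤ 3. Conversely, {1, 2, 3, 4} is a clique of size 4, and the vertices of any clique must share a bag in every tree decomposition; so some bag has ≥ 4 vertices and tw(G) ≥ 3. Therefore the treewidth is 3.

Treewidth 3.
Bags: B1 = {1, 2, 3, 4}
Tree: (single bag)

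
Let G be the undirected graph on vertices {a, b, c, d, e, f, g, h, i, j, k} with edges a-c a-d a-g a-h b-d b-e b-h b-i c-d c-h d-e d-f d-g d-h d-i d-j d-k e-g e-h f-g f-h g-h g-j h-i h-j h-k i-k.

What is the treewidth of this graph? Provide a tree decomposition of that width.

The largest bag has 4 vertices, giving width 3; this decomposition certifies tw(G) ≤ 3. On the other hand G contains the 4-clique {d, g, h, j}. A clique must lie in a single bag of any decomposition, so no decomposition can have width below 3. Therefore the treewidth is 3.

Treewidth 3.
One such decomposition:
Bags: B1 = {d, f, g, h}  B2 = {d, g, h, j}  B3 = {d, e, g, h}  B4 = {b, d, e, h}  B5 = {b, d, h, i}  B6 = {a, d, g, h}  B7 = {a, c, d, h}  B8 = {d, h, i, k}
Tree: B1–B2, B2–B3, B3–B4, B4–B5, B2–B6, B6–B7, B5–B8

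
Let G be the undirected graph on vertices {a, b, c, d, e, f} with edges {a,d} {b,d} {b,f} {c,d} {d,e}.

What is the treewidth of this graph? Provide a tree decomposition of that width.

Treewidth 1.
Bags: B1 = {b, d}  B2 = {c, d}  B3 = {b, f}  B4 = {d, e}  B5 = {a, d}
Tree: B1–B2, B1–B3, B2–B4, B1–B5

Every bag has size at most 2, so the width is 2 − 1 = 1 and tw(G) ≤ 1. Since G has at least one edge (e.g. b–d), it is not an edgeless graph, so tw(G) ≥ 1. Hence tw(G) = 1 exactly.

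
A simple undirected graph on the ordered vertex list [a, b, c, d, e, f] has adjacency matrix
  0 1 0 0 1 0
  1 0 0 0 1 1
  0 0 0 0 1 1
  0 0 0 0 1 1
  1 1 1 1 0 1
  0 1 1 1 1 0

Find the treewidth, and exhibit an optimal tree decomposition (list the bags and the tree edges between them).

Each bag holds 3 vertices, so the decomposition has width 2, which upper-bounds the treewidth. Conversely, {a, b, e} is a clique of size 3, and the vertices of any clique must share a bag in every tree decomposition; so some bag has ≥ 3 vertices and tw(G) ≥ 2. Therefore the treewidth is 2.

Treewidth 2.
One such decomposition:
Bags: B1 = {b, e, f}  B2 = {c, e, f}  B3 = {a, b, e}  B4 = {d, e, f}
Tree: B1–B2, B1–B3, B2–B4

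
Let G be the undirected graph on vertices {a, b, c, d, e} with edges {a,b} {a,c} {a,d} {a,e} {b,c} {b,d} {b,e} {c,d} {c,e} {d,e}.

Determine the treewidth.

A width-4 tree decomposition is:
Bags: B1 = {a, b, c, d, e}
Tree: (single bag)
A single bag containing all 5 vertices is trivially a valid decomposition of width 4. Conversely, {a, b, c, d, e} is a clique of size 5, and the vertices of any clique must share a bag in every tree decomposition; so some bag has ≥ 5 vertices and tw(G) ≥ 4. Therefore the treewidth is 4.

4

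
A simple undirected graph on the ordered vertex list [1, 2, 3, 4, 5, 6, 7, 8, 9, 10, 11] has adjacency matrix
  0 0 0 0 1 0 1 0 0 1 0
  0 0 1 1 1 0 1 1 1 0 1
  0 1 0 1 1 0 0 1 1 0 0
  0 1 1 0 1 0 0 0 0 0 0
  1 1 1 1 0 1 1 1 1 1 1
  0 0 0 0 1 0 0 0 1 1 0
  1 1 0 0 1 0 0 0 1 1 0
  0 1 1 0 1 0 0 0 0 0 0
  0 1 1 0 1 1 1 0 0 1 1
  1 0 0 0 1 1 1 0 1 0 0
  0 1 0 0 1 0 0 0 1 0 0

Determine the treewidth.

A width-3 tree decomposition is:
Bags: B1 = {5, 6, 9, 10}  B2 = {5, 7, 9, 10}  B3 = {2, 5, 7, 9}  B4 = {2, 3, 5, 9}  B5 = {2, 3, 5, 8}  B6 = {1, 5, 7, 10}  B7 = {2, 5, 9, 11}  B8 = {2, 3, 4, 5}
Tree: B1–B2, B2–B3, B3–B4, B4–B5, B2–B6, B4–B7, B5–B8
Every bag has size at most 4, so the width is 4 − 1 = 3 and tw(G) ≤ 3. On the other hand G contains the 4-clique {1, 5, 7, 10}. A clique must lie in a single bag of any decomposition, so no decomposition can have width below 3. The upper and lower bounds meet at 3, so that is the treewidth.

3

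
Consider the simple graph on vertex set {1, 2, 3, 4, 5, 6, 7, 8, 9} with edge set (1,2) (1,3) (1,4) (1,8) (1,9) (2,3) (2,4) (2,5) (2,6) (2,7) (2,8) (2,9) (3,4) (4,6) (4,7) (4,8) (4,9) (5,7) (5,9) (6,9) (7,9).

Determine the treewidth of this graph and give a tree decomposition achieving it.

Treewidth 3.
One such decomposition:
Bags: B1 = {1, 2, 3, 4}  B2 = {1, 2, 4, 9}  B3 = {2, 4, 6, 9}  B4 = {2, 4, 7, 9}  B5 = {2, 5, 7, 9}  B6 = {1, 2, 4, 8}
Tree: B1–B2, B2–B3, B2–B4, B4–B5, B2–B6

Every bag has size at most 4, so the width is 4 − 1 = 3 and tw(G) ≤ 3. Conversely, {1, 2, 4, 8} is a clique of size 4, and the vertices of any clique must share a bag in every tree decomposition; so some bag has ≥ 4 vertices and tw(G) ≥ 3. The upper and lower bounds meet at 3, so that is the treewidth.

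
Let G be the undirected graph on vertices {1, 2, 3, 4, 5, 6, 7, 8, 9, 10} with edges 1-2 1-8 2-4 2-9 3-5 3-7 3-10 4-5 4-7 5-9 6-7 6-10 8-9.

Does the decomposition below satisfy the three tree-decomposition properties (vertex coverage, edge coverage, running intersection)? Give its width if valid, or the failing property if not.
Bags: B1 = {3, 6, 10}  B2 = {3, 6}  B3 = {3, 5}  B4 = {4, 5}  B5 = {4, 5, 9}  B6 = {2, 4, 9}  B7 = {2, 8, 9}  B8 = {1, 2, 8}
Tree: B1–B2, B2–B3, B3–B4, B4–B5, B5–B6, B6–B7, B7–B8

No — vertex 7 appears in no bag.

A tree decomposition must satisfy three properties: every vertex lies in some bag; for every edge, both endpoints lie together in some bag; and for every vertex, the bags containing it form a connected subtree. Here vertex 7 appears in no bag, so the decomposition is invalid.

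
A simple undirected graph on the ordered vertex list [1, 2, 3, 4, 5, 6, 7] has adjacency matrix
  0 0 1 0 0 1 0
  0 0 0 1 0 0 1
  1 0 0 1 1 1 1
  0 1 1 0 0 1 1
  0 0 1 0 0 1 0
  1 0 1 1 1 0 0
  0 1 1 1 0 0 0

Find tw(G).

A width-2 tree decomposition is:
Bags: B1 = {1, 3, 6}  B2 = {3, 4, 6}  B3 = {3, 4, 7}  B4 = {3, 5, 6}  B5 = {2, 4, 7}
Tree: B1–B2, B2–B3, B1–B4, B3–B5
The largest bag has 3 vertices, giving width 2; this decomposition certifies tw(G) ≤ 2. For the lower bound, the 3 vertices {2, 4, 7} are pairwise adjacent, and any tree decomposition puts a clique entirely inside one bag — forcing width ≥ 2. Therefore the treewidth is 2.

2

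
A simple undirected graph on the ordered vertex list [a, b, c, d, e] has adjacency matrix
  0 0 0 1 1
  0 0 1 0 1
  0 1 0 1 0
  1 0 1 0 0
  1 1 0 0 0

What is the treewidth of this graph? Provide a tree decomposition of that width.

Each bag holds 3 vertices, so the decomposition has width 2, which upper-bounds the treewidth. The edges e–b–c–d–a–e form a cycle, so G is not a tree and its treewidth is at least 2. The upper and lower bounds meet at 2, so that is the treewidth.

Treewidth 2.
One such decomposition:
Bags: B1 = {b, c, e}  B2 = {c, d, e}  B3 = {a, d, e}
Tree: B1–B2, B2–B3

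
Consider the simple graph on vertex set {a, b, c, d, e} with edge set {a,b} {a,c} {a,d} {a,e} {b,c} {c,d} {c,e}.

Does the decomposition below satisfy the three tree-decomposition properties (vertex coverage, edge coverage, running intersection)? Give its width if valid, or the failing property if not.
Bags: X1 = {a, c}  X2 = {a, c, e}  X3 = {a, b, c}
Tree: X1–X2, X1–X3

A tree decomposition must satisfy three properties: every vertex lies in some bag; for every edge, both endpoints lie together in some bag; and for every vertex, the bags containing it form a connected subtree. Here vertex d appears in no bag, so the decomposition is invalid.

No — vertex d appears in no bag.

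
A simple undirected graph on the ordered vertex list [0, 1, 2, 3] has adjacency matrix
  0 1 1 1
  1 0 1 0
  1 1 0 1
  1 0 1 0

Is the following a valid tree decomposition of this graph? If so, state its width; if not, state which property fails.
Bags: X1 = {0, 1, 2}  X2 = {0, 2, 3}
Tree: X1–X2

Every vertex of G appears in some bag (union = {0, 1, 2, 3}); every edge is covered by a bag; and for each vertex v the set of bags containing v is connected in the bag tree. The decomposition is therefore valid. The largest bag has 3 vertices, so the width is 2.

Yes; width 2.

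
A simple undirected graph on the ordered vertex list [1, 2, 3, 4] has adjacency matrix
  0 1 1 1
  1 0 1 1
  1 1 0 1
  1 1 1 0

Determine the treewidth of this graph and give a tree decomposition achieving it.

A single bag containing all 4 vertices is trivially a valid decomposition of width 3. On the other hand G contains the 4-clique {1, 2, 3, 4}. A clique must lie in a single bag of any decomposition, so no decomposition can have width below 3. Combining the bounds, tw(G) = 3.

Treewidth 3.
One optimal decomposition is:
Bags: B1 = {1, 2, 3, 4}
Tree: (single bag)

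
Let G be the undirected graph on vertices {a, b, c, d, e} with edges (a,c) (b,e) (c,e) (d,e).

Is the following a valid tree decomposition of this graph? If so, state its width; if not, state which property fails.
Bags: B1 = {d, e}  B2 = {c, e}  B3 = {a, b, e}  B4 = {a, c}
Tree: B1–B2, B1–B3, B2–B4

A tree decomposition must satisfy three properties: every vertex lies in some bag; for every edge, both endpoints lie together in some bag; and for every vertex, the bags containing it form a connected subtree. Here bags containing vertex a are not connected in the tree, so the decomposition is invalid.

No — bags containing vertex a are not connected in the tree.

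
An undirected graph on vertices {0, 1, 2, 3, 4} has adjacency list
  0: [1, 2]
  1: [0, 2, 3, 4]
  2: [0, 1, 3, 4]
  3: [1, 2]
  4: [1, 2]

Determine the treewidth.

2

A width-2 tree decomposition is:
Bags: B1 = {1, 2, 4}  B2 = {0, 1, 2}  B3 = {1, 2, 3}
Tree: B1–B2, B1–B3
Each bag holds 3 vertices, so the decomposition has width 2, which upper-bounds the treewidth. On the other hand G contains the 3-clique {0, 1, 2}. A clique must lie in a single bag of any decomposition, so no decomposition can have width below 2. Combining the bounds, tw(G) = 2.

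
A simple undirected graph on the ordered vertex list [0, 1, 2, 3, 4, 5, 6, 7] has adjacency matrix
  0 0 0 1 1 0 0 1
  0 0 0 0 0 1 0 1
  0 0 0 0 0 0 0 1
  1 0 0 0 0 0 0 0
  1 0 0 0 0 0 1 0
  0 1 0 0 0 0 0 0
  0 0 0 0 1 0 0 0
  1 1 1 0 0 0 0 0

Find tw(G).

1

A width-1 tree decomposition is:
Bags: B1 = {2, 7}  B2 = {0, 7}  B3 = {0, 4}  B4 = {1, 7}  B5 = {0, 3}  B6 = {4, 6}  B7 = {1, 5}
Tree: B1–B2, B2–B3, B2–B4, B3–B5, B3–B6, B4–B7
Each bag holds 2 vertices, so the decomposition has width 1, which upper-bounds the treewidth. G has an edge, so its treewidth is at least 1. Therefore the treewidth is 1.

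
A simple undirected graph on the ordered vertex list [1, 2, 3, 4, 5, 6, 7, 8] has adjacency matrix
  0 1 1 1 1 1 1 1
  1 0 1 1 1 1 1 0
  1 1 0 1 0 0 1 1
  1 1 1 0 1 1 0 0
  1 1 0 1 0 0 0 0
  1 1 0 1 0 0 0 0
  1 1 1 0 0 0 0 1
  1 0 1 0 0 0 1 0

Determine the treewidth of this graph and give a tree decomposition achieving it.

Every bag has size at most 4, so the width is 4 − 1 = 3 and tw(G) ≤ 3. Conversely, {1, 3, 7, 8} is a clique of size 4, and the vertices of any clique must share a bag in every tree decomposition; so some bag has ≥ 4 vertices and tw(G) ≥ 3. Combining the bounds, tw(G) = 3.

Treewidth 3.
One such decomposition:
Bags: B1 = {1, 2, 3, 7}  B2 = {1, 2, 3, 4}  B3 = {1, 3, 7, 8}  B4 = {1, 2, 4, 6}  B5 = {1, 2, 4, 5}
Tree: B1–B2, B1–B3, B2–B4, B4–B5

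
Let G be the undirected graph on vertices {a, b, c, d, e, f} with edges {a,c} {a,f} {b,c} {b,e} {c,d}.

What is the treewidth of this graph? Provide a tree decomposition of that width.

The largest bag has 2 vertices, giving width 1; this decomposition certifies tw(G) ≤ 1. Any graph with an edge has treewidth ≥ 1, and G has the edge c–b. Hence tw(G) = 1 exactly.

Treewidth 1.
One such decomposition:
Bags: B1 = {b, c}  B2 = {b, e}  B3 = {a, c}  B4 = {a, f}  B5 = {c, d}
Tree: B1–B2, B1–B3, B3–B4, B3–B5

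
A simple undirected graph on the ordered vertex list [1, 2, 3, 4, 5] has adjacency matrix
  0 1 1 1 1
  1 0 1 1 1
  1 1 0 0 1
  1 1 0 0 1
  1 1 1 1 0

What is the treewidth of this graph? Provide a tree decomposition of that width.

Treewidth 3.
Bags: B1 = {1, 2, 4, 5}  B2 = {1, 2, 3, 5}
Tree: B1–B2

The largest bag has 4 vertices, giving width 3; this decomposition certifies tw(G) ≤ 3. On the other hand G contains the 4-clique {1, 2, 3, 5}. A clique must lie in a single bag of any decomposition, so no decomposition can have width below 3. Combining the bounds, tw(G) = 3.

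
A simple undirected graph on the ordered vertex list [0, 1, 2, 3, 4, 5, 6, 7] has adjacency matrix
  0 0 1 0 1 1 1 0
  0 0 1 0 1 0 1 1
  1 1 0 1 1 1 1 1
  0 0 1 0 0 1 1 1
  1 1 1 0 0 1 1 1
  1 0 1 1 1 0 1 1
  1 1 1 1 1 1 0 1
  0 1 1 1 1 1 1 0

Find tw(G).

A width-4 tree decomposition is:
Bags: B1 = {2, 4, 5, 6, 7}  B2 = {2, 3, 5, 6, 7}  B3 = {1, 2, 4, 6, 7}  B4 = {0, 2, 4, 5, 6}
Tree: B1–B2, B1–B3, B1–B4
Every bag has size at most 5, so the width is 5 − 1 = 4 and tw(G) ≤ 4. Conversely, {2, 3, 5, 6, 7} is a clique of size 5, and the vertices of any clique must share a bag in every tree decomposition; so some bag has ≥ 5 vertices and tw(G) ≥ 4. Combining the bounds, tw(G) = 4.

4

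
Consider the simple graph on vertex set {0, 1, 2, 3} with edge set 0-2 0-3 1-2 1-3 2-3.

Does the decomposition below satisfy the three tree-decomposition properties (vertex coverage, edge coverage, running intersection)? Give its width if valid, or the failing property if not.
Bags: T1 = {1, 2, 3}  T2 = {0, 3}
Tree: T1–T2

A tree decomposition must satisfy three properties: every vertex lies in some bag; for every edge, both endpoints lie together in some bag; and for every vertex, the bags containing it form a connected subtree. Here edge (2,0) lies in no bag, so the decomposition is invalid.

No — edge (2,0) lies in no bag.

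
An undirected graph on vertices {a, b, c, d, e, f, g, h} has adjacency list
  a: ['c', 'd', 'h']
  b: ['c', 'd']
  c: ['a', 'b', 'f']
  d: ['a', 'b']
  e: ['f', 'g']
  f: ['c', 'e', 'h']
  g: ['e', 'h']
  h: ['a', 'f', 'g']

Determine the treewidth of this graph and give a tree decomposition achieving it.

Each bag holds 3 vertices, so the decomposition has width 2, which upper-bounds the treewidth. For the lower bound, G contains the cycle d–b–c–a–d, so G is not a forest; only forests have treewidth ≤ 1, hence tw(G) ≥ 2. The upper and lower bounds meet at 2, so that is the treewidth.

Treewidth 2.
One such decomposition:
Bags: B1 = {a, b, d}  B2 = {a, b, c}  B3 = {a, c, h}  B4 = {c, f, h}  B5 = {f, g, h}  B6 = {e, f, g}
Tree: B1–B2, B2–B3, B3–B4, B4–B5, B5–B6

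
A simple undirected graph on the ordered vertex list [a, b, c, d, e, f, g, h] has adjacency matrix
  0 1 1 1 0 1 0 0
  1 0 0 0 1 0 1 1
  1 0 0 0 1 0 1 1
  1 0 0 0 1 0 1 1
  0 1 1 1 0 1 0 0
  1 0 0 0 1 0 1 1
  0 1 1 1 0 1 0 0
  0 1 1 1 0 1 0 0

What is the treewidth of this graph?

A width-4 tree decomposition is:
Bags: B1 = {a, b, e, g, h}  B2 = {a, c, e, g, h}  B3 = {a, e, f, g, h}  B4 = {a, d, e, g, h}
Tree: B1–B2, B2–B3, B3–B4
Every bag has size at most 5, so the width is 5 − 1 = 4 and tw(G) ≤ 4. For the lower bound: the 5 vertex sets {b,h}, {a,c}, {e,f}, {g}, {d} are disjoint, each induces a connected subgraph, and every pair is joined by at least one edge of G. Contracting each set to a single vertex therefore yields K_{5} as a minor, and since treewidth is minor-monotone, tw(G) ≥ tw(K_{5}) = 4. Hence tw(G) = 4 exactly.

4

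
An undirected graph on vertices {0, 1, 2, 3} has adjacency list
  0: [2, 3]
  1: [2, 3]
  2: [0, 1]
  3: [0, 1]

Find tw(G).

A width-2 tree decomposition is:
Bags: B1 = {1, 2, 3}  B2 = {0, 2, 3}
Tree: B1–B2
Each bag holds 3 vertices, so the decomposition has width 2, which upper-bounds the treewidth. Since 3–1–2–0–3 is a cycle in G, G is not acyclic. Forests are exactly the graphs of treewidth ≤ 1, so tw(G) ≥ 2. Combining the bounds, tw(G) = 2.

2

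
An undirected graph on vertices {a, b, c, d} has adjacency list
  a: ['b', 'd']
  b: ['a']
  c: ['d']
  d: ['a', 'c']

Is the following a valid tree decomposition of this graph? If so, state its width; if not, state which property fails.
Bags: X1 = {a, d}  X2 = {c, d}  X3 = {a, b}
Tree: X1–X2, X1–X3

Yes; width 1.

Every vertex of G appears in some bag (union = {a, b, c, d}); every edge is covered by a bag; and for each vertex v the set of bags containing v is connected in the bag tree. The decomposition is therefore valid. The largest bag has 2 vertices, so the width is 1.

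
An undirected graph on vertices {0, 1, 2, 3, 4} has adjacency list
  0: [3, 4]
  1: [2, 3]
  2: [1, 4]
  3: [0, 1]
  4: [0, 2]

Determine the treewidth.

2

A width-2 tree decomposition is:
Bags: B1 = {1, 2, 3}  B2 = {0, 2, 3}  B3 = {0, 2, 4}
Tree: B1–B2, B2–B3
The largest bag has 3 vertices, giving width 2; this decomposition certifies tw(G) ≤ 2. The edges 2–1–3–0–4–2 form a cycle, so G is not a tree and its treewidth is at least 2. Therefore the treewidth is 2.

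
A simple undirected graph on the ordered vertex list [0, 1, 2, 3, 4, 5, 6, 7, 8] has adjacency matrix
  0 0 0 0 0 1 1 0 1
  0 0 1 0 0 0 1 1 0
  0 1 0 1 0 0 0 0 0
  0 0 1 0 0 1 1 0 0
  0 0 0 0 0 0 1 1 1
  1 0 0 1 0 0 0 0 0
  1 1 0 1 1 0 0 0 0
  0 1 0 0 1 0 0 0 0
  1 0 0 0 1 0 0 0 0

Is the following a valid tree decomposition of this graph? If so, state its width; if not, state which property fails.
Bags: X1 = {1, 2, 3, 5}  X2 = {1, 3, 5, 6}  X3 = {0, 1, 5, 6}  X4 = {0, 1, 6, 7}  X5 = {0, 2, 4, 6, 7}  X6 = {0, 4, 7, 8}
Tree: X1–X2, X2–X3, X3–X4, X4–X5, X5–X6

A tree decomposition must satisfy three properties: every vertex lies in some bag; for every edge, both endpoints lie together in some bag; and for every vertex, the bags containing it form a connected subtree. Here bags containing vertex 2 are not connected in the tree, so the decomposition is invalid.

No — bags containing vertex 2 are not connected in the tree.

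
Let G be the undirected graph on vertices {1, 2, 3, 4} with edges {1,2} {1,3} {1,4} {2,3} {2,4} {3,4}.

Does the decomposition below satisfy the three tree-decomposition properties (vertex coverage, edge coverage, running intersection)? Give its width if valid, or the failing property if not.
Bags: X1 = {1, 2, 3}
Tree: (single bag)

No — vertex 4 appears in no bag.

A tree decomposition must satisfy three properties: every vertex lies in some bag; for every edge, both endpoints lie together in some bag; and for every vertex, the bags containing it form a connected subtree. Here vertex 4 appears in no bag, so the decomposition is invalid.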